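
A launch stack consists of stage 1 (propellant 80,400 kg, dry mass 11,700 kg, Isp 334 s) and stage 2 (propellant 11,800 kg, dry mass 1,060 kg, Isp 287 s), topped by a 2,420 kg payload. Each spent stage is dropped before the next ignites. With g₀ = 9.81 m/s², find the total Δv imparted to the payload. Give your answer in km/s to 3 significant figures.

Δv ≈ 8.69 km/s

Ignition mass of stage 1 = 80,400+11,700 + 11,800+1,060 + 2,420 = 107,380 kg.
Stage 1: m₀ = 107,380 kg, m_f = 107,380 − 80,400 = 26,980 kg; Δv = 334×9.81×ln(3.98) = 3276.5×1.3813 ≈ 4526 m/s.
Stage 2: m₀ = 15,280 kg, m_f = 15,280 − 11,800 = 3,480 kg; Δv = 287×9.81×ln(4.391) = 2815.5×1.4795 ≈ 4166 m/s.
Total Δv = 4526 + 4166 = 8692 m/s.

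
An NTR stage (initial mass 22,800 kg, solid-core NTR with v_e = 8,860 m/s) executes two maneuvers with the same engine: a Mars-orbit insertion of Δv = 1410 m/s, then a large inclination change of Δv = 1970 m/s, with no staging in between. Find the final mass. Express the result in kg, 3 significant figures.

After the first burn: m = 22800 × exp(−1410/8860.0) = 22800 × 0.85288 = 19,445.7 kg.
After the second burn: m = 19,445.7 × exp(−1970/8860.0) = 19,445.7 × 0.80064 = 15,569 kg.

final mass ≈ 15600 kg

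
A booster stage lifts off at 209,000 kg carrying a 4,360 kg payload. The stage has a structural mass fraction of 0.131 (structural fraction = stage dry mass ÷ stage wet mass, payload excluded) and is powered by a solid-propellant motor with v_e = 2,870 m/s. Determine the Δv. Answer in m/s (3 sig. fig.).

Δv ≈ 5460 m/s

Stage wet mass = m₀ − payload = 209,000 − 4,360 = 204,640 kg.
Stage dry mass = ε × stage wet mass = 0.131 × 204,640 = 26,807.8 kg.
Burnout mass m_f = stage dry + payload = 26,807.8 + 4,360 = 31,167.8 kg.
Δv = v_e · ln(209,000/31,167.8) = 2870.0 × ln(6.706) = 2870.0 × 1.9029 ≈ 5461 m/s.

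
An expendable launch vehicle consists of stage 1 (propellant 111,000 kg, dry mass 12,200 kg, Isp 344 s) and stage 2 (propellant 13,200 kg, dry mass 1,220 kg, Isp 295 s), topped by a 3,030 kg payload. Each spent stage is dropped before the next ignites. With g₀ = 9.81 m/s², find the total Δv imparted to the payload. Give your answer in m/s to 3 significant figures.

Δv ≈ 9340 m/s

Ignition mass of stage 1 = 111,000+12,200 + 13,200+1,220 + 3,030 = 140,650 kg.
Stage 1: m₀ = 140,650 kg, m_f = 140,650 − 111,000 = 29,650 kg; Δv = 344×9.81×ln(4.744) = 3374.6×1.5568 ≈ 5254 m/s.
Stage 2: m₀ = 17,450 kg, m_f = 17,450 − 13,200 = 4,250 kg; Δv = 295×9.81×ln(4.106) = 2894.0×1.4124 ≈ 4087 m/s.
Total Δv = 5254 + 4087 = 9341 m/s.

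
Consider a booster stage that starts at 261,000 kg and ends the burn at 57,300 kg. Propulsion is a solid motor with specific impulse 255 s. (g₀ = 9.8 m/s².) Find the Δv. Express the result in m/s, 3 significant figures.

v_e = Isp · g₀ = 255 × 9.8 = 2499.0 m/s.
By the Tsiolkovsky rocket equation, Δv = v_e · ln(m₀/m_f) = 2499.0 × ln(4.555) = 2499.0 × 1.5162 ≈ 3789.0 m/s.

Δv ≈ 3790 m/s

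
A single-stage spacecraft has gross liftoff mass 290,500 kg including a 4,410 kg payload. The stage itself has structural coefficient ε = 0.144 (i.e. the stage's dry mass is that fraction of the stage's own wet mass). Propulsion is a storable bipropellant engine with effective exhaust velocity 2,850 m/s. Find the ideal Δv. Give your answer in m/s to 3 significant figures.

Δv ≈ 5280 m/s

Stage wet mass = m₀ − payload = 290,500 − 4,410 = 286,090 kg.
Stage dry mass = ε × stage wet mass = 0.144 × 286,090 = 41,197 kg.
Burnout mass m_f = stage dry + payload = 41,197 + 4,410 = 45,607 kg.
Δv = v_e · ln(290,500/45,607) = 2850.0 × ln(6.37) = 2850.0 × 1.8515 ≈ 5277 m/s.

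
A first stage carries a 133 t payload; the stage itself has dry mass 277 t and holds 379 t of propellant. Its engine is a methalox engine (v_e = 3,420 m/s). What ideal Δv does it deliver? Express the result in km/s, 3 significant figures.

m₀ = payload + dry + propellant = 133 + 277 + 379 = 789 t.
m_f = payload + dry = 133 + 277 = 410 t.
By the Tsiolkovsky rocket equation, Δv = v_e · ln(m₀/m_f) = 3420.0 × ln(1.924) = 3420.0 × 0.6546 ≈ 2238.8 m/s.

Δv ≈ 2.24 km/s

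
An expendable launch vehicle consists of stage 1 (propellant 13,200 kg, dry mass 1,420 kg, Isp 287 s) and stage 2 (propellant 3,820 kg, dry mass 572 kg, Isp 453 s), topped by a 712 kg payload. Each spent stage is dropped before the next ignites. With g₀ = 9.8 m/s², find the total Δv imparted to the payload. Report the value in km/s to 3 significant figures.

Ignition mass of stage 1 = 13,200+1,420 + 3,820+572 + 712 = 19,724 kg.
Stage 1: m₀ = 19,724 kg, m_f = 19,724 − 13,200 = 6,524 kg; Δv = 287×9.8×ln(3.023) = 2812.6×1.1063 ≈ 3112 m/s.
Stage 2: m₀ = 5,104 kg, m_f = 5,104 − 3,820 = 1,284 kg; Δv = 453×9.8×ln(3.975) = 4439.4×1.3800 ≈ 6127 m/s.
Total Δv = 3112 + 6127 = 9239 m/s.

Δv ≈ 9.24 km/s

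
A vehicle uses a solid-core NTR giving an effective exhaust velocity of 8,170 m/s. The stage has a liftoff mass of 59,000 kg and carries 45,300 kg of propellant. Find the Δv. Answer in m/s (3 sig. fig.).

Δv ≈ 11900 m/s

m_f = m₀ − m_prop = 59,000 − 45,300 = 13,700 kg.
Using Δv = v_e ln(m₀/m_f): Δv = v_e · ln(m₀/m_f) = 8170.0 × ln(4.307) = 8170.0 × 1.4601 ≈ 11929.4 m/s.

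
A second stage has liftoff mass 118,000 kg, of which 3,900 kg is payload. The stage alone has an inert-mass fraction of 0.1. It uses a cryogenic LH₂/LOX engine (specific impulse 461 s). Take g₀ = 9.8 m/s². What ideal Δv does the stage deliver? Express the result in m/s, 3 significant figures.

Δv ≈ 9230 m/s

Stage wet mass = m₀ − payload = 118,000 − 3,900 = 114,100 kg.
Stage dry mass = ε × stage wet mass = 0.1 × 114,100 = 11,410 kg.
Burnout mass m_f = stage dry + payload = 11,410 + 3,900 = 15,310 kg.
v_e = Isp · g₀ = 461 × 9.8 = 4517.8 m/s.
Δv = v_e · ln(118,000/15,310) = 4517.8 × ln(7.707) = 4517.8 × 2.0422 ≈ 9226 m/s.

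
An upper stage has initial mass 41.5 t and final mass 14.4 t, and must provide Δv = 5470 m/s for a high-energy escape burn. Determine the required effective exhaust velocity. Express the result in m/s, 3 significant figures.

ln(m₀/m_f) = ln(41500/14400) = ln(2.882) = 1.0585.
v_e = Δv / ln(m₀/m_f) = 5470 / 1.0585 = 5167.9 m/s.

v_e ≈ 5170 m/s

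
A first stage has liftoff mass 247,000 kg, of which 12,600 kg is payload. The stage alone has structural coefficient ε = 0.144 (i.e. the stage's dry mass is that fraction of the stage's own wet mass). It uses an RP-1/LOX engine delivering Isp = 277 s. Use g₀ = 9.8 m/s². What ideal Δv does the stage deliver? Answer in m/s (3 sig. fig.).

Δv ≈ 4540 m/s

Stage wet mass = m₀ − payload = 247,000 − 12,600 = 234,400 kg.
Stage dry mass = ε × stage wet mass = 0.144 × 234,400 = 33,753.6 kg.
Burnout mass m_f = stage dry + payload = 33,753.6 + 12,600 = 46,353.6 kg.
v_e = Isp · g₀ = 277 × 9.8 = 2714.6 m/s.
By the Tsiolkovsky rocket equation, Δv = v_e · ln(247,000/46,353.6) = 2714.6 × ln(5.329) = 2714.6 × 1.6731 ≈ 4542 m/s.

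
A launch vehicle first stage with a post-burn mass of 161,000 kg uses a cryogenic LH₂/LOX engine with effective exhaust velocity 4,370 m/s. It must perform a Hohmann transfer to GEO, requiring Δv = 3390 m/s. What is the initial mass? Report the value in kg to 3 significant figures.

Rocket equation: m₀/m_f = exp(Δv / v_e) = exp(3390 / 4370.0) = exp(0.7757) = 2.1722.
m₀ = m_f × 2.1722 = 161,000 × 2.1722 = 349,724 kg.

initial mass ≈ 350000 kg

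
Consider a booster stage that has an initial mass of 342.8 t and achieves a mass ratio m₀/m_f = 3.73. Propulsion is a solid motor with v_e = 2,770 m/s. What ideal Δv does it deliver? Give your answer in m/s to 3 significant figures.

Δv ≈ 3650 m/s

Δv = v_e · ln(3.73) = 2770.0 × 1.3164 ≈ 3646.5 m/s.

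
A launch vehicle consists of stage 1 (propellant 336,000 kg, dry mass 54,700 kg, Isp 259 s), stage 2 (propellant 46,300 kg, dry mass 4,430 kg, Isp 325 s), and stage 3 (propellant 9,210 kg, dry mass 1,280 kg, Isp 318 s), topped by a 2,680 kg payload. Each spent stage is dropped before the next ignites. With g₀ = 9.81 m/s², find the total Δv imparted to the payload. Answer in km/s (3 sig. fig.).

Ignition mass of stage 1 = 336,000+54,700 + 46,300+4,430 + 9,210+1,280 + 2,680 = 454,600 kg.
Stage 1: m₀ = 454,600 kg, m_f = 454,600 − 336,000 = 118,600 kg; Δv = 259×9.81×ln(3.833) = 2540.8×1.3437 ≈ 3414 m/s.
Stage 2: m₀ = 63,900 kg, m_f = 63,900 − 46,300 = 17,600 kg; Δv = 325×9.81×ln(3.631) = 3188.2×1.2894 ≈ 4111 m/s.
Stage 3: m₀ = 13,170 kg, m_f = 13,170 − 9,210 = 3,960 kg; Δv = 318×9.81×ln(3.326) = 3119.6×1.2017 ≈ 3749 m/s.
Total Δv = 3414 + 4111 + 3749 = 11274 m/s.

Δv ≈ 11.3 km/s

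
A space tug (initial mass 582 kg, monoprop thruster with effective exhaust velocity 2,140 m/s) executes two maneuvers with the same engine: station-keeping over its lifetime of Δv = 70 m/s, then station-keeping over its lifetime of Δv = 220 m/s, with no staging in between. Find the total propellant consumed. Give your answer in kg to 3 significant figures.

After the first burn: m = 582 × exp(−70/2140.0) = 582 × 0.96782 = 563.271 kg.
After the second burn: m = 563.271 × exp(−220/2140.0) = 563.271 × 0.90230 = 508.239 kg.
Total propellant = m₀ − m_final = 582 − 508.239 = 73.761 kg.

total propellant consumed ≈ 73.8 kg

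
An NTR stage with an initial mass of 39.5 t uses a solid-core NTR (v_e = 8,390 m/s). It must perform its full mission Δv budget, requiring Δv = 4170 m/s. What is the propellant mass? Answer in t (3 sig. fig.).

propellant mass ≈ 15.5 t

m₀/m_f = exp(Δv / v_e) = exp(4170 / 8390.0) = exp(0.4970) = 1.6438.
m_f = 39.5 / 1.6438 = 24.0297 t, so propellant = m₀ − m_f = 39.5 − 24.0297 = 15.4703 t.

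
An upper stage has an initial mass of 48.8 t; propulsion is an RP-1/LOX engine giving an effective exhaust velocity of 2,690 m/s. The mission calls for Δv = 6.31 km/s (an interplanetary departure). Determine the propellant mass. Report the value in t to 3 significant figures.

m₀/m_f = exp(Δv / v_e) = exp(6310 / 2690.0) = exp(2.3457) = 10.4408.
m_f = 48.8 / 10.4408 = 4.67397 t, so propellant = m₀ − m_f = 48.8 − 4.67397 = 44.12603 t.

propellant mass ≈ 44.1 t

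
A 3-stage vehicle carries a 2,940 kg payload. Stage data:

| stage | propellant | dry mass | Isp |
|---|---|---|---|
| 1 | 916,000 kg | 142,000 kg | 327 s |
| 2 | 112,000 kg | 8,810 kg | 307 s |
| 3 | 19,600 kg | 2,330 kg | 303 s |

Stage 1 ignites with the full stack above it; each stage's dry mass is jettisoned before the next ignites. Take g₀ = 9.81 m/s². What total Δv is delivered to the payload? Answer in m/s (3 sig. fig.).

Ignition mass of stage 1 = 916,000+142,000 + 112,000+8,810 + 19,600+2,330 + 2,940 = 1,203,680 kg.
Stage 1: m₀ = 1,203,680 kg, m_f = 1,203,680 − 916,000 = 287,680 kg; Δv = 327×9.81×ln(4.184) = 3207.9×1.4313 ≈ 4591 m/s.
Stage 2: m₀ = 145,680 kg, m_f = 145,680 − 112,000 = 33,680 kg; Δv = 307×9.81×ln(4.325) = 3011.7×1.4645 ≈ 4411 m/s.
Stage 3: m₀ = 24,870 kg, m_f = 24,870 − 19,600 = 5,270 kg; Δv = 303×9.81×ln(4.719) = 2972.4×1.5516 ≈ 4612 m/s.
Total Δv = 4591 + 4411 + 4612 = 13614 m/s.

Δv ≈ 13600 m/s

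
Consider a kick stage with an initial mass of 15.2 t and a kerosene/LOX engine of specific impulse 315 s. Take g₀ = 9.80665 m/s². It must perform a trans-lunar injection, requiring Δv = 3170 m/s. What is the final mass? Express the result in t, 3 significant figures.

final mass ≈ 5.45 t

v_e = Isp · g₀ = 315 × 9.80665 = 3089.1 m/s.
Using Δv = v_e ln(m₀/m_f): m₀/m_f = exp(Δv / v_e) = exp(3170 / 3089.1) = exp(1.0262) = 2.7904.
m_f = m₀ / 2.7904 = 15.2 / 2.7904 = 5.44725 t.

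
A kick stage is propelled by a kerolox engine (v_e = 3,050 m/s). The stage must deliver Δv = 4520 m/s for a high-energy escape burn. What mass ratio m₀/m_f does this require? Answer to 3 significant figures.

mass ratio ≈ 4.40

Using Δv = v_e ln(m₀/m_f): m₀/m_f = exp(Δv / v_e) = exp(4520 / 3050.0) = exp(1.4820) = 4.4016.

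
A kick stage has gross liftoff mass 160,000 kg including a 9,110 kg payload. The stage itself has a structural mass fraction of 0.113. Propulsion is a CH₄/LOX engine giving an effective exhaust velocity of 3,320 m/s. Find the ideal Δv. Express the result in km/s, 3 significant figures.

Δv ≈ 6.01 km/s

Stage wet mass = m₀ − payload = 160,000 − 9,110 = 150,890 kg.
Stage dry mass = ε × stage wet mass = 0.113 × 150,890 = 17,050.6 kg.
Burnout mass m_f = stage dry + payload = 17,050.6 + 9,110 = 26,160.6 kg.
By the Tsiolkovsky rocket equation, Δv = v_e · ln(160,000/26,160.6) = 3320.0 × ln(6.116) = 3320.0 × 1.8109 ≈ 6012 m/s.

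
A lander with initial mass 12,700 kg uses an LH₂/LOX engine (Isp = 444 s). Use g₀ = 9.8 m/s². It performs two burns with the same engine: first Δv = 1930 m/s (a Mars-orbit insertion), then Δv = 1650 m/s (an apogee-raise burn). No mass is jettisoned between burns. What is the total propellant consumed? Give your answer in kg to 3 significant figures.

v_e = Isp · g₀ = 444 × 9.8 = 4351.2 m/s.
After the first burn: m = 12700 × exp(−1930/4351.2) = 12700 × 0.64175 = 8,150.23 kg.
After the second burn: m = 8,150.23 × exp(−1650/4351.2) = 8,150.23 × 0.68440 = 5,578.02 kg.
Total propellant = m₀ − m_final = 12700 − 5,578.02 = 7,121.98 kg.

total propellant consumed ≈ 7120 kg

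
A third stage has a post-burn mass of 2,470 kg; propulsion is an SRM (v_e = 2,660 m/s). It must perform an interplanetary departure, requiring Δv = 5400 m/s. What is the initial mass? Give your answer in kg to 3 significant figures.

initial mass ≈ 18800 kg

m₀/m_f = exp(Δv / v_e) = exp(5400 / 2660.0) = exp(2.0301) = 7.6147.
m₀ = m_f × 7.6147 = 2,470 × 7.6147 = 18,808.3 kg.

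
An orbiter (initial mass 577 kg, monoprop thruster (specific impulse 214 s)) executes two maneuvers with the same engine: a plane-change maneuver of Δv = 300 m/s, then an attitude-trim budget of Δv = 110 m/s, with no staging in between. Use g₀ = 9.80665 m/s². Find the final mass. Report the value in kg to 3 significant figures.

v_e = Isp · g₀ = 214 × 9.80665 = 2098.6 m/s.
After the first burn: m = 577 × exp(−300/2098.6) = 577 × 0.86680 = 500.144 kg.
After the second burn: m = 500.144 × exp(−110/2098.6) = 500.144 × 0.94893 = 474.602 kg.

final mass ≈ 475 kg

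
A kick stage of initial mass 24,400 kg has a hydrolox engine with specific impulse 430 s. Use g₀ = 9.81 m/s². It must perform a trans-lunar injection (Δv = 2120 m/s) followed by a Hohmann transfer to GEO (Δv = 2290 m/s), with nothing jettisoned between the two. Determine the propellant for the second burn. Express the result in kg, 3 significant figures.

v_e = Isp · g₀ = 430 × 9.81 = 4218.3 m/s.
After the first burn: m = 24400 × exp(−2120/4218.3) = 24400 × 0.60497 = 14,761.3 kg.
After the second burn: m = 14,761.3 × exp(−2290/4218.3) = 14,761.3 × 0.58108 = 8,577.5 kg.
Second-burn propellant = 14,761.3 − 8,577.5 = 6,183.8 kg.

propellant for the second burn ≈ 6180 kg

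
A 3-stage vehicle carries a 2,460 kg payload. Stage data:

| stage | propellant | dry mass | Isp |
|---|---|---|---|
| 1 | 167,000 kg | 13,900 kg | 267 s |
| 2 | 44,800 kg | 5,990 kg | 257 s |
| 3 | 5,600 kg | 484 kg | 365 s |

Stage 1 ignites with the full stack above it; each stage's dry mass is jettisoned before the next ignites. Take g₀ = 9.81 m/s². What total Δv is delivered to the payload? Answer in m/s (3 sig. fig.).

Δv ≈ 10500 m/s

Ignition mass of stage 1 = 167,000+13,900 + 44,800+5,990 + 5,600+484 + 2,460 = 240,234 kg.
Stage 1: m₀ = 240,234 kg, m_f = 240,234 − 167,000 = 73,234 kg; Δv = 267×9.81×ln(3.28) = 2619.3×1.1880 ≈ 3112 m/s.
Stage 2: m₀ = 59,334 kg, m_f = 59,334 − 44,800 = 14,534 kg; Δv = 257×9.81×ln(4.082) = 2521.2×1.4067 ≈ 3547 m/s.
Stage 3: m₀ = 8,544 kg, m_f = 8,544 − 5,600 = 2,944 kg; Δv = 365×9.81×ln(2.902) = 3580.7×1.0655 ≈ 3815 m/s.
Total Δv = 3112 + 3547 + 3815 = 10474 m/s.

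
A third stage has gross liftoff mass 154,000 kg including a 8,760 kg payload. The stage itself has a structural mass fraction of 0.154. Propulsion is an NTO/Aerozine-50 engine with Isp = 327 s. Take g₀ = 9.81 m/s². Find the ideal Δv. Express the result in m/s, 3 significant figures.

Stage wet mass = m₀ − payload = 154,000 − 8,760 = 145,240 kg.
Stage dry mass = ε × stage wet mass = 0.154 × 145,240 = 22,367 kg.
Burnout mass m_f = stage dry + payload = 22,367 + 8,760 = 31,127 kg.
v_e = Isp · g₀ = 327 × 9.81 = 3207.9 m/s.
Δv = v_e · ln(154,000/31,127) = 3207.9 × ln(4.947) = 3207.9 × 1.5989 ≈ 5129 m/s.

Δv ≈ 5130 m/s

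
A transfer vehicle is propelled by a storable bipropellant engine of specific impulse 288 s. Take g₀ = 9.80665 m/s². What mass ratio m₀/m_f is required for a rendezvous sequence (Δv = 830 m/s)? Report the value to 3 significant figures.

mass ratio ≈ 1.34

v_e = Isp · g₀ = 288 × 9.80665 = 2824.3 m/s.
Rocket equation: m₀/m_f = exp(Δv / v_e) = exp(830 / 2824.3) = exp(0.2939) = 1.3416.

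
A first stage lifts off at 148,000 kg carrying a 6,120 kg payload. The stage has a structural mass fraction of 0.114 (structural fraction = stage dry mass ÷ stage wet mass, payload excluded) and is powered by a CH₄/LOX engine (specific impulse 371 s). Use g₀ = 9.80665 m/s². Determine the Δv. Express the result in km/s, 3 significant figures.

Δv ≈ 6.89 km/s

Stage wet mass = m₀ − payload = 148,000 − 6,120 = 141,880 kg.
Stage dry mass = ε × stage wet mass = 0.114 × 141,880 = 16,174.3 kg.
Burnout mass m_f = stage dry + payload = 16,174.3 + 6,120 = 22,294.3 kg.
v_e = Isp · g₀ = 371 × 9.80665 = 3638.3 m/s.
Using Δv = v_e ln(m₀/m_f): Δv = v_e · ln(148,000/22,294.3) = 3638.3 × ln(6.638) = 3638.3 × 1.8929 ≈ 6887 m/s.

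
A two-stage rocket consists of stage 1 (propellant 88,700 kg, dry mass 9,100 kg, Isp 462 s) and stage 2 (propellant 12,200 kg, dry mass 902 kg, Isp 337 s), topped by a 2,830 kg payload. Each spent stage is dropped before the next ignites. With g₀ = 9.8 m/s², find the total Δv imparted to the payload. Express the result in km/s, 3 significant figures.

Δv ≈ 11.6 km/s

Ignition mass of stage 1 = 88,700+9,100 + 12,200+902 + 2,830 = 113,732 kg.
Stage 1: m₀ = 113,732 kg, m_f = 113,732 − 88,700 = 25,032 kg; Δv = 462×9.8×ln(4.543) = 4527.6×1.5137 ≈ 6853 m/s.
Stage 2: m₀ = 15,932 kg, m_f = 15,932 − 12,200 = 3,732 kg; Δv = 337×9.8×ln(4.269) = 3302.6×1.4514 ≈ 4793 m/s.
Total Δv = 6853 + 4793 = 11646 m/s.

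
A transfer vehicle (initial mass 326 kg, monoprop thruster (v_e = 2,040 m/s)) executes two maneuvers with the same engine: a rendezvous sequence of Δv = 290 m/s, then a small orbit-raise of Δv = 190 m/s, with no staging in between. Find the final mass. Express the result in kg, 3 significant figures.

final mass ≈ 258 kg

After the first burn: m = 326 × exp(−290/2040.0) = 326 × 0.86749 = 282.802 kg.
After the second burn: m = 282.802 × exp(−190/2040.0) = 282.802 × 0.91107 = 257.652 kg.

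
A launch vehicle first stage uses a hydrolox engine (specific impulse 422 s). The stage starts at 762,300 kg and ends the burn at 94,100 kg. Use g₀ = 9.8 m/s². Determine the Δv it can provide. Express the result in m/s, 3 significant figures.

v_e = Isp · g₀ = 422 × 9.8 = 4135.6 m/s.
Δv = v_e · ln(m₀/m_f) = 4135.6 × ln(8.101) = 4135.6 × 2.0920 ≈ 8651.6 m/s.

Δv ≈ 8650 m/s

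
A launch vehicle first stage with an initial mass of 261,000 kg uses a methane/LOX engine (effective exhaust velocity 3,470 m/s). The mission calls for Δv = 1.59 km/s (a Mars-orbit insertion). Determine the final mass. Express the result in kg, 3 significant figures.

Rocket equation: m₀/m_f = exp(Δv / v_e) = exp(1590 / 3470.0) = exp(0.4582) = 1.5812.
m_f = m₀ / 1.5812 = 261,000 / 1.5812 = 165,065 kg.

final mass ≈ 165000 kg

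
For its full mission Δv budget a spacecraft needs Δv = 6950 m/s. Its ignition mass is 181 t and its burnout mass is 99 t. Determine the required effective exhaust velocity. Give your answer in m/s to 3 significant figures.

v_e ≈ 11500 m/s

ln(m₀/m_f) = ln(181000/99000) = ln(1.828) = 0.6034.
From the ideal rocket equation, v_e = Δv / ln(m₀/m_f) = 6950 / 0.6034 = 11518.5 m/s.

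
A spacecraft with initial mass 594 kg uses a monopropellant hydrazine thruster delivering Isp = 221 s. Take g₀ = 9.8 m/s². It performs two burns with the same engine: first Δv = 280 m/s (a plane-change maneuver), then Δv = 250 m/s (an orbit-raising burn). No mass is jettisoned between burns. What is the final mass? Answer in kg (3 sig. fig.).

final mass ≈ 465 kg

v_e = Isp · g₀ = 221 × 9.8 = 2165.8 m/s.
After the first burn: m = 594 × exp(−280/2165.8) = 594 × 0.87873 = 521.966 kg.
After the second burn: m = 521.966 × exp(−250/2165.8) = 521.966 × 0.89098 = 465.061 kg.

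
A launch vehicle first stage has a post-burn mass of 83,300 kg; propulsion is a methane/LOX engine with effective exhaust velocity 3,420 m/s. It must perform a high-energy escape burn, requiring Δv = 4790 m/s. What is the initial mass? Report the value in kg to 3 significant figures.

initial mass ≈ 338000 kg

From the ideal rocket equation, m₀/m_f = exp(Δv / v_e) = exp(4790 / 3420.0) = exp(1.4006) = 4.0576.
m₀ = m_f × 4.0576 = 83,300 × 4.0576 = 337,998 kg.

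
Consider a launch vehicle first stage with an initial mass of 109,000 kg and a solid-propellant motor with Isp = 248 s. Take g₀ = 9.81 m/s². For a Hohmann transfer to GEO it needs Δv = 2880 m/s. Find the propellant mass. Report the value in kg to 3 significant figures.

v_e = Isp · g₀ = 248 × 9.81 = 2432.9 m/s.
m₀/m_f = exp(Δv / v_e) = exp(2880 / 2432.9) = exp(1.1838) = 3.2667.
m_f = 109,000 / 3.2667 = 33,367 kg, so propellant = m₀ − m_f = 109,000 − 33,367 = 75,633 kg.

propellant mass ≈ 75600 kg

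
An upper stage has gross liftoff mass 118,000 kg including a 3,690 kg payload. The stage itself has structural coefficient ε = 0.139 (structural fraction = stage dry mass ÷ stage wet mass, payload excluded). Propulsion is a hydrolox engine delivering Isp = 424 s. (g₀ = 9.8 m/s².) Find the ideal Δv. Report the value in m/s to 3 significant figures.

Δv ≈ 7460 m/s

Stage wet mass = m₀ − payload = 118,000 − 3,690 = 114,310 kg.
Stage dry mass = ε × stage wet mass = 0.139 × 114,310 = 15,889.1 kg.
Burnout mass m_f = stage dry + payload = 15,889.1 + 3,690 = 19,579.1 kg.
v_e = Isp · g₀ = 424 × 9.8 = 4155.2 m/s.
Δv = v_e · ln(118,000/19,579.1) = 4155.2 × ln(6.027) = 4155.2 × 1.7962 ≈ 7464 m/s.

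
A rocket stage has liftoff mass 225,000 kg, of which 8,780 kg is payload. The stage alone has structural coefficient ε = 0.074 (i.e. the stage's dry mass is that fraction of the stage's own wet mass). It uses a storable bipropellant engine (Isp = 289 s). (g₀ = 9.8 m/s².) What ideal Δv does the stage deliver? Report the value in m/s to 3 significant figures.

Stage wet mass = m₀ − payload = 225,000 − 8,780 = 216,220 kg.
Stage dry mass = ε × stage wet mass = 0.074 × 216,220 = 16,000.3 kg.
Burnout mass m_f = stage dry + payload = 16,000.3 + 8,780 = 24,780.3 kg.
v_e = Isp · g₀ = 289 × 9.8 = 2832.2 m/s.
Rocket equation: Δv = v_e · ln(225,000/24,780.3) = 2832.2 × ln(9.08) = 2832.2 × 2.2061 ≈ 6248 m/s.

Δv ≈ 6250 m/s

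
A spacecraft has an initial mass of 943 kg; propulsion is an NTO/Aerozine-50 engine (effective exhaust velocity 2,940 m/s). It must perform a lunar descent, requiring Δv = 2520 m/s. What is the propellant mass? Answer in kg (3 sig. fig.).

m₀/m_f = exp(Δv / v_e) = exp(2520 / 2940.0) = exp(0.8571) = 2.3564.
m_f = 943 / 2.3564 = 400.187 kg, so propellant = m₀ − m_f = 943 − 400.187 = 542.813 kg.

propellant mass ≈ 543 kg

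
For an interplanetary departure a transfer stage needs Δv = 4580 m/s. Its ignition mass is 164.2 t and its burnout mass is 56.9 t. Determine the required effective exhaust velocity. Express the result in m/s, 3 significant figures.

v_e ≈ 4320 m/s

ln(m₀/m_f) = ln(164200/56900) = ln(2.886) = 1.0598.
v_e = Δv / ln(m₀/m_f) = 4580 / 1.0598 = 4321.6 m/s.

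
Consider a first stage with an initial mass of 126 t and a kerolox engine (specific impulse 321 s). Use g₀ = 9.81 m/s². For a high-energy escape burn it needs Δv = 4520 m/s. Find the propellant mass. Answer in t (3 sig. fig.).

propellant mass ≈ 96.0 t

v_e = Isp · g₀ = 321 × 9.81 = 3149.0 m/s.
m₀/m_f = exp(Δv / v_e) = exp(4520 / 3149.0) = exp(1.4354) = 4.2012.
m_f = 126 / 4.2012 = 29.9914 t, so propellant = m₀ − m_f = 126 − 29.9914 = 96.0086 t.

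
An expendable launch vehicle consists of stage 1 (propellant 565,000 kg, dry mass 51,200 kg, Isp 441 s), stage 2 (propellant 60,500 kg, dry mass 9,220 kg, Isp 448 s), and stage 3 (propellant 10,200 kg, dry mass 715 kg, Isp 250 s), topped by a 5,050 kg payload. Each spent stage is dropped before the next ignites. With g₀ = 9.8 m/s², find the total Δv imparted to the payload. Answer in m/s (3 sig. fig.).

Δv ≈ 14900 m/s

Ignition mass of stage 1 = 565,000+51,200 + 60,500+9,220 + 10,200+715 + 5,050 = 701,885 kg.
Stage 1: m₀ = 701,885 kg, m_f = 701,885 − 565,000 = 136,885 kg; Δv = 441×9.8×ln(5.128) = 4321.8×1.6346 ≈ 7065 m/s.
Stage 2: m₀ = 85,685 kg, m_f = 85,685 − 60,500 = 25,185 kg; Δv = 448×9.8×ln(3.402) = 4390.4×1.2244 ≈ 5376 m/s.
Stage 3: m₀ = 15,965 kg, m_f = 15,965 − 10,200 = 5,765 kg; Δv = 250×9.8×ln(2.769) = 2450.0×1.0186 ≈ 2496 m/s.
Total Δv = 7065 + 5376 + 2496 = 14937 m/s.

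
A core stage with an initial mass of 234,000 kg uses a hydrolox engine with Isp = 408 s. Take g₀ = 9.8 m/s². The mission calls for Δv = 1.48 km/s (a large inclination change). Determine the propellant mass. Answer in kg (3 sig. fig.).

v_e = Isp · g₀ = 408 × 9.8 = 3998.4 m/s.
m₀/m_f = exp(Δv / v_e) = exp(1480 / 3998.4) = exp(0.3701) = 1.4479.
m_f = 234,000 / 1.4479 = 161,613 kg, so propellant = m₀ − m_f = 234,000 − 161,613 = 72,387 kg.

propellant mass ≈ 72400 kg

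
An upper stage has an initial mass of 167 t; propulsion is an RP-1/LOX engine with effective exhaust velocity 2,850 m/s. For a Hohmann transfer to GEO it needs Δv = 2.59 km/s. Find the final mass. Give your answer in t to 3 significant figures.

m₀/m_f = exp(Δv / v_e) = exp(2590 / 2850.0) = exp(0.9088) = 2.4813.
m_f = m₀ / 2.4813 = 167 / 2.4813 = 67.3034 t.

final mass ≈ 67.3 t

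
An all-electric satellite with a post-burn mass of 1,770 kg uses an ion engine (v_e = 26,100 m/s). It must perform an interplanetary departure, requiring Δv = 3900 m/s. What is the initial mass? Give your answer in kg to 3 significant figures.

initial mass ≈ 2060 kg

From the ideal rocket equation, m₀/m_f = exp(Δv / v_e) = exp(3900 / 26100.0) = exp(0.1494) = 1.1612.
m₀ = m_f × 1.1612 = 1,770 × 1.1612 = 2,055.32 kg.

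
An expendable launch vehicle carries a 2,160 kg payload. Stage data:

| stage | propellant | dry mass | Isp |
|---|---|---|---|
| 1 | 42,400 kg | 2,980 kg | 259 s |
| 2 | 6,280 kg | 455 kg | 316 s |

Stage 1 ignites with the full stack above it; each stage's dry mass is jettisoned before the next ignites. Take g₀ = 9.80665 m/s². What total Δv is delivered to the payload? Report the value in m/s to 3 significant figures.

Δv ≈ 7650 m/s

Ignition mass of stage 1 = 42,400+2,980 + 6,280+455 + 2,160 = 54,275 kg.
Stage 1: m₀ = 54,275 kg, m_f = 54,275 − 42,400 = 11,875 kg; Δv = 259×9.80665×ln(4.571) = 2539.9×1.5196 ≈ 3860 m/s.
Stage 2: m₀ = 8,895 kg, m_f = 8,895 − 6,280 = 2,615 kg; Δv = 316×9.80665×ln(3.402) = 3098.9×1.2242 ≈ 3794 m/s.
Total Δv = 3860 + 3794 = 7654 m/s.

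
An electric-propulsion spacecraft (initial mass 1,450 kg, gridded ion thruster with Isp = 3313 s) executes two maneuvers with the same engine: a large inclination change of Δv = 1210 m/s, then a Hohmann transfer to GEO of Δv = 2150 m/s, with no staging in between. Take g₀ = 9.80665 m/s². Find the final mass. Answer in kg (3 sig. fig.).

v_e = Isp · g₀ = 3313 × 9.80665 = 32489.4 m/s.
After the first burn: m = 1450 × exp(−1210/32489.4) = 1450 × 0.96344 = 1,396.99 kg.
After the second burn: m = 1,396.99 × exp(−2150/32489.4) = 1,396.99 × 0.93597 = 1,307.54 kg.

final mass ≈ 1310 kg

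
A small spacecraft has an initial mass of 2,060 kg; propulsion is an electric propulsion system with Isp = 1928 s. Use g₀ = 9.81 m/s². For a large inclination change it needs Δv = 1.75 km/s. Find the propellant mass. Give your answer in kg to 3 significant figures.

v_e = Isp · g₀ = 1928 × 9.81 = 18913.7 m/s.
From the ideal rocket equation, m₀/m_f = exp(Δv / v_e) = exp(1750 / 18913.7) = exp(0.0925) = 1.0969.
m_f = 2,060 / 1.0969 = 1,878.02 kg, so propellant = m₀ − m_f = 2,060 − 1,878.02 = 181.98 kg.

propellant mass ≈ 182 kg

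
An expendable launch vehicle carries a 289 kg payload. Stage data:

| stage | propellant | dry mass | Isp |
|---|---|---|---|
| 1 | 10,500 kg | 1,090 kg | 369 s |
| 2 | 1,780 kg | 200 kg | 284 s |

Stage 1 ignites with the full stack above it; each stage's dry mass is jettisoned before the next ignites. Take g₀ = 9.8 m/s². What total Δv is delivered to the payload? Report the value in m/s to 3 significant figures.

Δv ≈ 9400 m/s

Ignition mass of stage 1 = 10,500+1,090 + 1,780+200 + 289 = 13,859 kg.
Stage 1: m₀ = 13,859 kg, m_f = 13,859 − 10,500 = 3,359 kg; Δv = 369×9.8×ln(4.126) = 3616.2×1.4173 ≈ 5125 m/s.
Stage 2: m₀ = 2,269 kg, m_f = 2,269 − 1,780 = 489 kg; Δv = 284×9.8×ln(4.64) = 2783.2×1.5347 ≈ 4271 m/s.
Total Δv = 5125 + 4271 = 9396 m/s.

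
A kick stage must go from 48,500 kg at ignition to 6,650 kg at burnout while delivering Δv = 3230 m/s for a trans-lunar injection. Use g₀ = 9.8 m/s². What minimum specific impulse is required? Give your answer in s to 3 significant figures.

Isp ≈ 166 s

ln(m₀/m_f) = ln(48500/6650) = ln(7.293) = 1.9869.
Rocket equation: v_e = Δv / ln(m₀/m_f) = 3230 / 1.9869 = 1625.6 m/s.
Isp = v_e / g₀ = 1625.6 / 9.8 = 165.9 s.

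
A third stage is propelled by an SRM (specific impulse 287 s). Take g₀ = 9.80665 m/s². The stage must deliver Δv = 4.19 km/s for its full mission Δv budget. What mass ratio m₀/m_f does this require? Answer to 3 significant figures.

v_e = Isp · g₀ = 287 × 9.80665 = 2814.5 m/s.
From the ideal rocket equation, m₀/m_f = exp(Δv / v_e) = exp(4190 / 2814.5) = exp(1.4887) = 4.4314.

mass ratio ≈ 4.43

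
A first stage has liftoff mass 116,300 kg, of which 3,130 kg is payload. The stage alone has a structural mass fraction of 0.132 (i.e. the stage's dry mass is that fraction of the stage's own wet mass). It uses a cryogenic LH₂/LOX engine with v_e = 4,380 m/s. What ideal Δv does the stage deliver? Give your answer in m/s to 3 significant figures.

Δv ≈ 8160 m/s

Stage wet mass = m₀ − payload = 116,300 − 3,130 = 113,170 kg.
Stage dry mass = ε × stage wet mass = 0.132 × 113,170 = 14,938.4 kg.
Burnout mass m_f = stage dry + payload = 14,938.4 + 3,130 = 18,068.4 kg.
Δv = v_e · ln(116,300/18,068.4) = 4380.0 × ln(6.437) = 4380.0 × 1.8620 ≈ 8156 m/s.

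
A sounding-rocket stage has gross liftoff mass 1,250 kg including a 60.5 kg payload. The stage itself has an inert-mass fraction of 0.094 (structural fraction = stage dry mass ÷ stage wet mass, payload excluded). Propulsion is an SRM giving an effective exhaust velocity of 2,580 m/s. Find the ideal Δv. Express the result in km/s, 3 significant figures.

Δv ≈ 5.11 km/s

Stage wet mass = m₀ − payload = 1,250 − 60.5 = 1,189.5 kg.
Stage dry mass = ε × stage wet mass = 0.094 × 1,189.5 = 111.813 kg.
Burnout mass m_f = stage dry + payload = 111.813 + 60.5 = 172.313 kg.
From the ideal rocket equation, Δv = v_e · ln(1,250/172.313) = 2580.0 × ln(7.254) = 2580.0 × 1.9816 ≈ 5112 m/s.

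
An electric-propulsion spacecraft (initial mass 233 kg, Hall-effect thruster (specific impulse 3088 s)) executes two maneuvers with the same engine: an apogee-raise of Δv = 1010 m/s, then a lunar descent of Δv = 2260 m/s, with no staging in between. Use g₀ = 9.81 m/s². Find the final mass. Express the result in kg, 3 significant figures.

v_e = Isp · g₀ = 3088 × 9.81 = 30293.3 m/s.
After the first burn: m = 233 × exp(−1010/30293.3) = 233 × 0.96721 = 225.36 kg.
After the second burn: m = 225.36 × exp(−2260/30293.3) = 225.36 × 0.92811 = 209.159 kg.

final mass ≈ 209 kg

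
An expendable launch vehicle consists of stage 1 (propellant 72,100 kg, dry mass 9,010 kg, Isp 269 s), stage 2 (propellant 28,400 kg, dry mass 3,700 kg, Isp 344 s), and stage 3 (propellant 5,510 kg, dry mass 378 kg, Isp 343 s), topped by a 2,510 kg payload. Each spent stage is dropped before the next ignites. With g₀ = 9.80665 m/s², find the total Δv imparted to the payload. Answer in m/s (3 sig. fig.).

Δv ≈ 10000 m/s

Ignition mass of stage 1 = 72,100+9,010 + 28,400+3,700 + 5,510+378 + 2,510 = 121,608 kg.
Stage 1: m₀ = 121,608 kg, m_f = 121,608 − 72,100 = 49,508 kg; Δv = 269×9.80665×ln(2.456) = 2638.0×0.8987 ≈ 2371 m/s.
Stage 2: m₀ = 40,498 kg, m_f = 40,498 − 28,400 = 12,098 kg; Δv = 344×9.80665×ln(3.347) = 3373.5×1.2082 ≈ 4076 m/s.
Stage 3: m₀ = 8,398 kg, m_f = 8,398 − 5,510 = 2,888 kg; Δv = 343×9.80665×ln(2.908) = 3363.7×1.0674 ≈ 3590 m/s.
Total Δv = 2371 + 4076 + 3590 = 10037 m/s.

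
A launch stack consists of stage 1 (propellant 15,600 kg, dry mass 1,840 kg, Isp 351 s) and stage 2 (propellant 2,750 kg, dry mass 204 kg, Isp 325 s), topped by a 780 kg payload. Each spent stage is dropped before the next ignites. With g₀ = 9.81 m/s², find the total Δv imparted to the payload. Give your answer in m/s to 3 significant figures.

Ignition mass of stage 1 = 15,600+1,840 + 2,750+204 + 780 = 21,174 kg.
Stage 1: m₀ = 21,174 kg, m_f = 21,174 − 15,600 = 5,574 kg; Δv = 351×9.81×ln(3.799) = 3443.3×1.3347 ≈ 4596 m/s.
Stage 2: m₀ = 3,734 kg, m_f = 3,734 − 2,750 = 984 kg; Δv = 325×9.81×ln(3.795) = 3188.2×1.3336 ≈ 4252 m/s.
Total Δv = 4596 + 4252 = 8848 m/s.

Δv ≈ 8850 m/s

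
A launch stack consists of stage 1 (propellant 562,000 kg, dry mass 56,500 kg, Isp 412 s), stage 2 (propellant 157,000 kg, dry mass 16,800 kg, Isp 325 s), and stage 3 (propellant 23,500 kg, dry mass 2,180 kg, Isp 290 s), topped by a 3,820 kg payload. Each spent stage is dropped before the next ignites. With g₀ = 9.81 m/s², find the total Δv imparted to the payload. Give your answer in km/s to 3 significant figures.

Ignition mass of stage 1 = 562,000+56,500 + 157,000+16,800 + 23,500+2,180 + 3,820 = 821,800 kg.
Stage 1: m₀ = 821,800 kg, m_f = 821,800 − 562,000 = 259,800 kg; Δv = 412×9.81×ln(3.163) = 4041.7×1.1516 ≈ 4654 m/s.
Stage 2: m₀ = 203,300 kg, m_f = 203,300 − 157,000 = 46,300 kg; Δv = 325×9.81×ln(4.391) = 3188.2×1.4795 ≈ 4717 m/s.
Stage 3: m₀ = 29,500 kg, m_f = 29,500 − 23,500 = 6,000 kg; Δv = 290×9.81×ln(4.917) = 2844.9×1.5926 ≈ 4531 m/s.
Total Δv = 4654 + 4717 + 4531 = 13902 m/s.

Δv ≈ 13.9 km/s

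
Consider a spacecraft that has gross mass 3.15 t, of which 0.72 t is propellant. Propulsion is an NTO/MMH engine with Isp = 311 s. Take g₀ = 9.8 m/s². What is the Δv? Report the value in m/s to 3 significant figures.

v_e = Isp · g₀ = 311 × 9.8 = 3047.8 m/s.
m_f = m₀ − m_prop = 3.15 − 0.72 = 2.43 t.
Δv = v_e · ln(m₀/m_f) = 3047.8 × ln(1.296) = 3047.8 × 0.2595 ≈ 790.9 m/s.

Δv ≈ 791 m/s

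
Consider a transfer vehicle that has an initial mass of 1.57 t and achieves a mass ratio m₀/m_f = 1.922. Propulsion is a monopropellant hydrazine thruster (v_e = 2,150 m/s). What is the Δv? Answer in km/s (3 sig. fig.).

Δv ≈ 1.40 km/s

Δv = v_e · ln(1.922) = 2150.0 × 0.6534 ≈ 1404.7 m/s.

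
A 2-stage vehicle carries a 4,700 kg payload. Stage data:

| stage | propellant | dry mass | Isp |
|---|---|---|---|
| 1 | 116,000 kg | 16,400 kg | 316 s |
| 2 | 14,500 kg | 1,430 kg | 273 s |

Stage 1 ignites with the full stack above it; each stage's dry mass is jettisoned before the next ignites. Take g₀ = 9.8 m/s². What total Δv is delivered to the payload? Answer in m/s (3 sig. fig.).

Δv ≈ 7640 m/s

Ignition mass of stage 1 = 116,000+16,400 + 14,500+1,430 + 4,700 = 153,030 kg.
Stage 1: m₀ = 153,030 kg, m_f = 153,030 − 116,000 = 37,030 kg; Δv = 316×9.8×ln(4.133) = 3096.8×1.4189 ≈ 4394 m/s.
Stage 2: m₀ = 20,630 kg, m_f = 20,630 − 14,500 = 6,130 kg; Δv = 273×9.8×ln(3.365) = 2675.4×1.2136 ≈ 3247 m/s.
Total Δv = 4394 + 3247 = 7641 m/s.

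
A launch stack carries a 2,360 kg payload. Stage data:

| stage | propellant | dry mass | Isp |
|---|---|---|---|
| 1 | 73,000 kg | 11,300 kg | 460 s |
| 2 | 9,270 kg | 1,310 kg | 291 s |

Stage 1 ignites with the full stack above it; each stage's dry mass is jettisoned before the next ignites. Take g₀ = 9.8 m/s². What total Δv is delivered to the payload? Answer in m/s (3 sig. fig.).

Δv ≈ 9860 m/s

Ignition mass of stage 1 = 73,000+11,300 + 9,270+1,310 + 2,360 = 97,240 kg.
Stage 1: m₀ = 97,240 kg, m_f = 97,240 − 73,000 = 24,240 kg; Δv = 460×9.8×ln(4.012) = 4508.0×1.3892 ≈ 6262 m/s.
Stage 2: m₀ = 12,940 kg, m_f = 12,940 − 9,270 = 3,670 kg; Δv = 291×9.8×ln(3.526) = 2851.8×1.2601 ≈ 3594 m/s.
Total Δv = 6262 + 3594 = 9856 m/s.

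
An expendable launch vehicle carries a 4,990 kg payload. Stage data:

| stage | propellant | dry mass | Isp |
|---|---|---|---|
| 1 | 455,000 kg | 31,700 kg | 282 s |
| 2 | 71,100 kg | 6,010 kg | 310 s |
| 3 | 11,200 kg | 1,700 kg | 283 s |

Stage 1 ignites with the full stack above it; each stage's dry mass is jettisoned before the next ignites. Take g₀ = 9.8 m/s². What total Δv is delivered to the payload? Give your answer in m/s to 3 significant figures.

Ignition mass of stage 1 = 455,000+31,700 + 71,100+6,010 + 11,200+1,700 + 4,990 = 581,700 kg.
Stage 1: m₀ = 581,700 kg, m_f = 581,700 − 455,000 = 126,700 kg; Δv = 282×9.8×ln(4.591) = 2763.6×1.5241 ≈ 4212 m/s.
Stage 2: m₀ = 95,000 kg, m_f = 95,000 − 71,100 = 23,900 kg; Δv = 310×9.8×ln(3.975) = 3038.0×1.3800 ≈ 4192 m/s.
Stage 3: m₀ = 17,890 kg, m_f = 17,890 − 11,200 = 6,690 kg; Δv = 283×9.8×ln(2.674) = 2773.4×0.9836 ≈ 2728 m/s.
Total Δv = 4212 + 4192 + 2728 = 11132 m/s.

Δv ≈ 11100 m/s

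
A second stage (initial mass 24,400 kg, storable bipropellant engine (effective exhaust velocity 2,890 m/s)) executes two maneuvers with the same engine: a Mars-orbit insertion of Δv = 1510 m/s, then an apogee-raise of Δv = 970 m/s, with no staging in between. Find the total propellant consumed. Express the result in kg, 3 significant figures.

After the first burn: m = 24400 × exp(−1510/2890.0) = 24400 × 0.59304 = 14,470.2 kg.
After the second burn: m = 14,470.2 × exp(−970/2890.0) = 14,470.2 × 0.71488 = 10,344.5 kg.
Total propellant = m₀ − m_final = 24400 − 10,344.5 = 14,055.5 kg.

total propellant consumed ≈ 14100 kg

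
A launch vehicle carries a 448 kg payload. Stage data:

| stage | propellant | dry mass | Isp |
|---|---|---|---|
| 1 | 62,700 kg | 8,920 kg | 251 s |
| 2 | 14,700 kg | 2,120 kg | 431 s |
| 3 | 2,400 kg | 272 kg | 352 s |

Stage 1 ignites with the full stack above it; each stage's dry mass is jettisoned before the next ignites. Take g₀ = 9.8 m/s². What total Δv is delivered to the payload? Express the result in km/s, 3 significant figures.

Ignition mass of stage 1 = 62,700+8,920 + 14,700+2,120 + 2,400+272 + 448 = 91,560 kg.
Stage 1: m₀ = 91,560 kg, m_f = 91,560 − 62,700 = 28,860 kg; Δv = 251×9.8×ln(3.173) = 2459.8×1.1545 ≈ 2840 m/s.
Stage 2: m₀ = 19,940 kg, m_f = 19,940 − 14,700 = 5,240 kg; Δv = 431×9.8×ln(3.805) = 4223.8×1.3364 ≈ 5645 m/s.
Stage 3: m₀ = 3,120 kg, m_f = 3,120 − 2,400 = 720 kg; Δv = 352×9.8×ln(4.333) = 3449.6×1.4663 ≈ 5058 m/s.
Total Δv = 2840 + 5645 + 5058 = 13543 m/s.

Δv ≈ 13.5 km/s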